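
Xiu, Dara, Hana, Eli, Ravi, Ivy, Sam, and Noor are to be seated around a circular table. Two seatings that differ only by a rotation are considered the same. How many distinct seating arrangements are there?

5040

Seat Xiu anywhere (absorbing the rotational symmetry), then permute the other 7: (7)! = 5040.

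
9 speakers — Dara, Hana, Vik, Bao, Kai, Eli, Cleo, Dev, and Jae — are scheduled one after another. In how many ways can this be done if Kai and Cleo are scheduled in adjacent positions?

Treat {Kai, Cleo} as a single unit. There are 8 units to order, and the pair itself can be ordered 2 ways.
So the count is 2·(8)! = 80640.

80640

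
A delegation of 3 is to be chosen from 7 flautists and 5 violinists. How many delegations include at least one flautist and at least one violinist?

175

Total 3-person selections from all 12: C(12,3) = 220.
Selections missing a whole group: no flautists → C(5,3) = 10; no violinists → C(7,3) = 35.
Both groups omitted at once is impossible, so 220 − 45 = 175.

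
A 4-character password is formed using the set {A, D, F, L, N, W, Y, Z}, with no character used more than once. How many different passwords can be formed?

With no repetition, fill the 4 characters in order: 8 choices, then 7, down to 5.
8 × 7 × 6 × 5 = 1680.

1680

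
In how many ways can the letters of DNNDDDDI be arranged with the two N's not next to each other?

126

There are 8!/(5!·2!) = 168 arrangements of DNNDDDDI in total.
If the two N's are adjacent, glue them into one block, leaving 7 items to arrange: (7)!/(5!) = 42 ways.
Hence 168 − 42 = 126.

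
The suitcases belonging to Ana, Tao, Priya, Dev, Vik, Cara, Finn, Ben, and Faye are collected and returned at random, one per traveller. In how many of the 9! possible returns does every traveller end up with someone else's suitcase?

Let Aᵢ be the assignments in which traveller i gets their own suitcase. We want the size of the complement of A₁∪…∪A_9.
By inclusion–exclusion this is Σ_{j=0}^{9} (−1)^j C(9,j)·(9−j)!.
Computing: 362880 − 362880 + 181440 − 60480 + 15120 − 3024 + 504 − 72 + 9 − 1 = 133496.

133496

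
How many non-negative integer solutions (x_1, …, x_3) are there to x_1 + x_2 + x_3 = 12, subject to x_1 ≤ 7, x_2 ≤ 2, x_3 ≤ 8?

15

Without the upper bounds there are C(14,2) = 91 ways to split 12 among 3 variables.
Subtract solutions that violate a single cap (substitute x_i' = x_i − (cap_i+1)): x_1 ≥ 8 gives C(6,2) = 15; x_2 ≥ 3 gives C(11,2) = 55; x_3 ≥ 9 gives C(5,2) = 10. Together 80.
Add back pairs where two caps are both exceeded: 3 + 0 + 1 = 4.
By inclusion–exclusion the count is 91 − 80 + 4 = 15.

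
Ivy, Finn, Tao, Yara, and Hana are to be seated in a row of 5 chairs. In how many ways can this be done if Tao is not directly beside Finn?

Of the 5! = 120 arrangements, those with Tao and Finn adjacent number 2 × 4! = 48 (treat the pair as a block with 2 internal orders).
Complementary counting: 120 − 48 = 72.

72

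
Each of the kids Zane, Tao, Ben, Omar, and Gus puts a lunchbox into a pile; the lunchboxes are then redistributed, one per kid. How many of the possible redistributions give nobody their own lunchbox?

44

Count assignments avoiding every fixed point. For any j of the 5 kids fixed to their own lunchbox, the other 5−j can be arranged in (5−j)! ways.
By inclusion–exclusion this is Σ_{j=0}^{5} (−1)^j C(5,j)·(5−j)!.
Computing: 120 − 120 + 60 − 20 + 5 − 1 = 44.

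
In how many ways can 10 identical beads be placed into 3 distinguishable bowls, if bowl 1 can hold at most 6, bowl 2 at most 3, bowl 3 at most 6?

18

Without the upper bounds there are C(12,2) = 66 ways to split 10 among 3 bowls.
Subtract solutions that violate a single cap (substitute x_i' = x_i − (cap_i+1)): x_1 ≥ 7 gives C(5,2) = 10; x_2 ≥ 4 gives C(8,2) = 28; x_3 ≥ 7 gives C(5,2) = 10. Together 48.
No two caps can be exceeded simultaneously, so the pair terms are all 0.
By inclusion–exclusion the count is 66 − 48 + 0 = 18.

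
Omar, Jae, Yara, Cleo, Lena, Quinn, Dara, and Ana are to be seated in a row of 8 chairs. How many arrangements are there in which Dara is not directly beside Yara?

There are 8! = 40320 arrangements in all. If Dara and Yara are adjacent, merging them into one block gives 2·(7)! = 10080 arrangements.
So 40320 − 10080 = 30240 arrangements keep them apart.

30240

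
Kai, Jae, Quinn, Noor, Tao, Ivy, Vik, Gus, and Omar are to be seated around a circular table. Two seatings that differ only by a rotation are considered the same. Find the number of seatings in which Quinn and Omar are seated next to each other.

10080

Glue Quinn and Omar into a block (2 internal orders). Seating 8 units around a circle gives (7)! arrangements.
So 2 × (7)! = 2 × 5040 = 10080.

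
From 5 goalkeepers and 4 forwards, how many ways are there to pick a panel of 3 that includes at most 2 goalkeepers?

Split by how many goalkeepers are chosen (0 through 2).
Sum: C(5,0)·C(4,3) + C(5,1)·C(4,2) + C(5,2)·C(4,1) = 4 + 30 + 40 = 74.

74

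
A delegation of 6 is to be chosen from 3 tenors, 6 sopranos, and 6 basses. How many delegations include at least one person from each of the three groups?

3915

With no constraint there are C(15,6) = 5005 possible selections.
Selections missing a whole group: no tenors → C(12,6) = 924; no sopranos → C(9,6) = 84; no basses → C(9,6) = 84.
Add back selections omitting two groups (i.e. drawn from a single group): C(3,6) + C(6,6) + C(6,6) = 2.
By inclusion–exclusion: 5005 − 1092 + 2 = 3915.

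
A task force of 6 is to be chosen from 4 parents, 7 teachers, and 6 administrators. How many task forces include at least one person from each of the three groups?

9996

Unrestricted: C(17,6) = 12376 ways to pick any 6 of the 17.
Subtract selections that omit an entire group: no parents → C(13,6) = 1716; no teachers → C(10,6) = 210; no administrators → C(11,6) = 462.
Add back selections omitting two groups (i.e. drawn from a single group): C(4,6) + C(7,6) + C(6,6) = 8.
By inclusion–exclusion: 12376 − 2388 + 8 = 9996.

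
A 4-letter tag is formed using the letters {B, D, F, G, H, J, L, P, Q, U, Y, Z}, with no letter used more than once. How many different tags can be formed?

With no repetition, fill the 4 letters in order: 12 choices, then 11, down to 9.
That product is 12 × 11 × 10 × 9 = 11880.

11880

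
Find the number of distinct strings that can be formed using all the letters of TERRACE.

1260

The 7 letters of TERRACE have repeats: E appearing twice and R appearing twice.
The number of distinct arrangements is 7!/(2!·2!) = 5040/4 = 1260.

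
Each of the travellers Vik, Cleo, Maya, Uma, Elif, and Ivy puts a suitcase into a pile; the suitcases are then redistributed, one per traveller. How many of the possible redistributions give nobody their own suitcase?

Count assignments avoiding every fixed point. For any j of the 6 travellers fixed to their own suitcase, the other 6−j can be arranged in (6−j)! ways.
By inclusion–exclusion this is Σ_{j=0}^{6} (−1)^j C(6,j)·(6−j)!.
Computing: 720 − 720 + 360 − 120 + 30 − 6 + 1 = 265.

265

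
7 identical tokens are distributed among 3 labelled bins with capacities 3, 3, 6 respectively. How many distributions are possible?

15

Ignoring the caps, the number of non-negative solutions to x_1+…+x_3 = 7 is C(9,2) = 36.
Subtract solutions that violate a single cap (substitute x_i' = x_i − (cap_i+1)): x_1 ≥ 4 gives C(5,2) = 10; x_2 ≥ 4 gives C(5,2) = 10; x_3 ≥ 7 gives C(2,2) = 1. Together 21.
No two caps can be exceeded simultaneously, so the pair terms are all 0.
By inclusion–exclusion the count is 36 − 21 + 0 = 15.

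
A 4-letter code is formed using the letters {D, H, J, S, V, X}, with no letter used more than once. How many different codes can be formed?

With no repetition, fill the 4 letters in order: 6 choices, then 5, down to 3.
6 × 5 × 4 × 3 = 360.

360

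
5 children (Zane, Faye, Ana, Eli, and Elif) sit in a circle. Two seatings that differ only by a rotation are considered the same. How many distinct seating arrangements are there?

24

Fix one person's seat to break rotational symmetry; the remaining 4 people can be arranged in (4)! = 24 ways.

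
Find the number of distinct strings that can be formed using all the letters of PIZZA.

The 5 letters of PIZZA have repeats: Z appearing twice.
The number of distinct arrangements is 5!/(2!) = 120/2 = 60.

60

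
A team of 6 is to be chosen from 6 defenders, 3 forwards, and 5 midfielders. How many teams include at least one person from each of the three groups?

2430

Total 6-person selections from all 14: C(14,6) = 3003.
Selections missing a whole group: no defenders → C(8,6) = 28; no forwards → C(11,6) = 462; no midfielders → C(9,6) = 84.
Add back selections omitting two groups (i.e. drawn from a single group): C(6,6) + C(3,6) + C(5,6) = 1.
By inclusion–exclusion: 3003 − 574 + 1 = 2430.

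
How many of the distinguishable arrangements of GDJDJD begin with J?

20

Fix J in the first position and arrange the remaining 5 letters.
Those 5 letters have D appearing 3 times, giving (5)!/(3!) = 20.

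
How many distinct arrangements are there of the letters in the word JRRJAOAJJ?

3780

JRRJAOAJJ has 9 letters with A appearing twice, J appearing 4 times, and R appearing twice.
Dividing 9! = 362880 by 4!·2!·2! = 96 for the repeated letters gives 3780.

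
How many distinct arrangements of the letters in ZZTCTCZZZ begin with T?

Fix T in the first position and arrange the remaining 8 letters.
Those 8 letters have C appearing twice and Z appearing 5 times, giving (8)!/(5!·2!) = 168.

168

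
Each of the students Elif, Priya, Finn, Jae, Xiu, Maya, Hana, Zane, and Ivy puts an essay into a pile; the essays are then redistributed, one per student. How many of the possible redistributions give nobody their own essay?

133496

Count assignments avoiding every fixed point. For any j of the 9 students fixed to their own essay, the other 9−j can be arranged in (9−j)! ways.
By inclusion–exclusion this is Σ_{j=0}^{9} (−1)^j C(9,j)·(9−j)!.
Computing: 362880 − 362880 + 181440 − 60480 + 15120 − 3024 + 504 − 72 + 9 − 1 = 133496.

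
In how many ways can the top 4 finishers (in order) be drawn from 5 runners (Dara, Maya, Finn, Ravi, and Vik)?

120

There are 5 choices for 1st place, 4 for 2nd, and so on down to 2 for position 4.
That gives 5 × 4 × 3 × 2 = 120.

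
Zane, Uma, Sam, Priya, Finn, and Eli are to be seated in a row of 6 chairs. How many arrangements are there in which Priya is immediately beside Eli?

240

Glue Priya and Eli into one block (2 internal orders), leaving 5 units to arrange in a row.
So the count is 2·(5)! = 240.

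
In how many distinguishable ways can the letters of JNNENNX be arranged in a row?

210

The 7 letters of JNNENNX have repeats: N appearing 4 times.
Dividing 7! = 5040 by 4! = 24 for the repeated letters gives 210.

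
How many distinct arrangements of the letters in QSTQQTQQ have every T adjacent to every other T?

Treat the 2 copies of T as a single block. The multiset to arrange is then {TT, Q, Q, Q, Q, Q, S}, 7 items in all.
That gives (7)!/(5!) = 42 arrangements.

42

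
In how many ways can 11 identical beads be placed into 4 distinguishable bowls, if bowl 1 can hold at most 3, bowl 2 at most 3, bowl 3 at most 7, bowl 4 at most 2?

Without the upper bounds there are C(14,3) = 364 ways to split 11 among 4 bowls.
Subtract solutions that violate a single cap (substitute x_i' = x_i − (cap_i+1)): x_1 ≥ 4 gives C(10,3) = 120; x_2 ≥ 4 gives C(10,3) = 120; x_3 ≥ 8 gives C(6,3) = 20; x_4 ≥ 3 gives C(11,3) = 165. Together 425.
Add back pairs where two caps are both exceeded: 20 + 0 + 35 + 0 + 35 + 1 = 91.
Subtract triples: 0 + 1 + 0 + 0 = 1.
By inclusion–exclusion the count is 364 − 425 + 91 − 1 = 29.

29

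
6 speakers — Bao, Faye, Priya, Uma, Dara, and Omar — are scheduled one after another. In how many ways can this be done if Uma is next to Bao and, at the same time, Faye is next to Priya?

Treat {Uma,Bao} as one block (2 orders) and {Faye,Priya} as another (2 orders).
That leaves 4 units to arrange: 2 × 2 × 4! = 4 × 24 = 96.

96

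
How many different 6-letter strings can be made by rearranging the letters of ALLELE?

ALLELE has 6 letters with E appearing twice and L appearing 3 times.
Dividing 6! = 720 by 3!·2! = 12 for the repeated letters gives 60.

60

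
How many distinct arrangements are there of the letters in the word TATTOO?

Letter multiplicities in TATTOO: A×1, O×2, T×3.
The number of distinct arrangements is 6!/(3!·2!) = 720/12 = 60.

60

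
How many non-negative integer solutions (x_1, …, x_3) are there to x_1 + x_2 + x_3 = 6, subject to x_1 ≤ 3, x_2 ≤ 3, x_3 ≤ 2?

6

Without the upper bounds there are C(8,2) = 28 ways to split 6 among 3 variables.
Subtract solutions that violate a single cap (substitute x_i' = x_i − (cap_i+1)): x_1 ≥ 4 gives C(4,2) = 6; x_2 ≥ 4 gives C(4,2) = 6; x_3 ≥ 3 gives C(5,2) = 10. Together 22.
No two caps can be exceeded simultaneously, so the pair terms are all 0.
By inclusion–exclusion the count is 28 − 22 + 0 = 6.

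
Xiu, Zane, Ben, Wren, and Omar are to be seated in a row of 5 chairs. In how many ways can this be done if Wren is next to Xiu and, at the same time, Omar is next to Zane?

24

Treat {Wren,Xiu} as one block (2 orders) and {Omar,Zane} as another (2 orders).
That leaves 3 units to arrange: 2 × 2 × 3! = 4 × 6 = 24.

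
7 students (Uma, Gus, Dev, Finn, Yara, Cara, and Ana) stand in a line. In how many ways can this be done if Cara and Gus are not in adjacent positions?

3600

There are 7! = 5040 arrangements in all. If Cara and Gus are adjacent, merging them into one block gives 2·(6)! = 1440 arrangements.
So 5040 − 1440 = 3600 arrangements keep them apart.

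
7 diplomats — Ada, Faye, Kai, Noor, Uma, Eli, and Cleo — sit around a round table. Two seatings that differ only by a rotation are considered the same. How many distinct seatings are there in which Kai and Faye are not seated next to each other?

All circular seatings of 7 people number (6)! = 720.
Those with Kai next to Faye: fuse the pair into one unit and seat 6 units around a circle — 2·(5)! = 240.
Subtracting, 720 − 240 = 480.

480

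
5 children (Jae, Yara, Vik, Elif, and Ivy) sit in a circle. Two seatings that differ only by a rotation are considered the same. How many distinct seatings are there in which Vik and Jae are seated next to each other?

12

Treat {Vik, Jae} as one unit (2 internal orders) and seat the resulting 4 units around the table: (3)! circular arrangements.
So 2 × (3)! = 2 × 6 = 12.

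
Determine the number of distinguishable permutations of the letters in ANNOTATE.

5040

Letter multiplicities in ANNOTATE: A×2, E×1, N×2, O×1, T×2.
The number of distinct arrangements is 8!/(2!·2!·2!) = 40320/8 = 5040.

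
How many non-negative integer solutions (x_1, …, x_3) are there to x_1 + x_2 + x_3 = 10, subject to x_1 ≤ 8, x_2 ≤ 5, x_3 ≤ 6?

Ignoring the caps, the number of non-negative solutions to x_1+…+x_3 = 10 is C(12,2) = 66.
Subtract solutions that violate a single cap (substitute x_i' = x_i − (cap_i+1)): x_1 ≥ 9 gives C(3,2) = 3; x_2 ≥ 6 gives C(6,2) = 15; x_3 ≥ 7 gives C(5,2) = 10. Together 28.
No two caps can be exceeded simultaneously, so the pair terms are all 0.
By inclusion–exclusion the count is 66 − 28 + 0 = 38.

38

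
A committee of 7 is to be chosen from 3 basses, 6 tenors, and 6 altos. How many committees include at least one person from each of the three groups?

Unrestricted: C(15,7) = 6435 ways to pick any 7 of the 15.
Subtract selections that omit an entire group: no basses → C(12,7) = 792; no tenors → C(9,7) = 36; no altos → C(9,7) = 36.
Add back selections omitting two groups (i.e. drawn from a single group): C(3,7) + C(6,7) + C(6,7) = 0.
By inclusion–exclusion: 6435 − 864 + 0 = 5571.

5571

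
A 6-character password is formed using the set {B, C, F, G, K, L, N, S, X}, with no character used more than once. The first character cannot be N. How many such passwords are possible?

The first character has 9−1 = 8 choices (anything except N).
The remaining 5 characters are filled from the other 8 symbols without repetition: 8 × 7 × 6 × 5 × 4 = 6720.
Total: 8 × 6720 = 53760.

53760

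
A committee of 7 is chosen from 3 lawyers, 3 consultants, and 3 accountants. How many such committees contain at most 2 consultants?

21

Split by how many consultants are chosen (0 through 2).
Sum: C(3,0)·C(6,7) + C(3,1)·C(6,6) + C(3,2)·C(6,5) = 0 + 3 + 18 = 21.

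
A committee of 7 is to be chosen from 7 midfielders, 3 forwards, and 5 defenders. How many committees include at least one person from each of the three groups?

5516

With no constraint there are C(15,7) = 6435 possible selections.
Selections missing a whole group: no midfielders → C(8,7) = 8; no forwards → C(12,7) = 792; no defenders → C(10,7) = 120.
Add back selections omitting two groups (i.e. drawn from a single group): C(7,7) + C(3,7) + C(5,7) = 1.
By inclusion–exclusion: 6435 − 920 + 1 = 5516.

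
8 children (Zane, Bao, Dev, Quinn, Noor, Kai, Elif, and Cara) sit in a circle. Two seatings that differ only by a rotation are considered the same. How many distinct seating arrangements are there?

5040

Seat Zane anywhere (absorbing the rotational symmetry), then permute the other 7: (7)! = 5040.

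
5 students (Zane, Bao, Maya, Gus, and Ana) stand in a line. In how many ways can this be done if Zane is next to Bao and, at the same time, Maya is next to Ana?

24

Treat {Zane,Bao} as one block (2 orders) and {Maya,Ana} as another (2 orders).
That leaves 3 units to arrange: 2 × 2 × 3! = 4 × 6 = 24.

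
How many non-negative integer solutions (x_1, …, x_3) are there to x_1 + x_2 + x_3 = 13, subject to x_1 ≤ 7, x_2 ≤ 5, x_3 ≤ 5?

Without the upper bounds there are C(15,2) = 105 ways to split 13 among 3 variables.
Subtract solutions that violate a single cap (substitute x_i' = x_i − (cap_i+1)): x_1 ≥ 8 gives C(7,2) = 21; x_2 ≥ 6 gives C(9,2) = 36; x_3 ≥ 6 gives C(9,2) = 36. Together 93.
Add back pairs where two caps are both exceeded: 0 + 0 + 3 = 3.
By inclusion–exclusion the count is 105 − 93 + 3 = 15.

15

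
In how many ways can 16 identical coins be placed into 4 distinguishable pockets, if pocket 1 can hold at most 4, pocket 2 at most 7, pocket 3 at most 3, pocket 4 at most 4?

10

Without the upper bounds there are C(19,3) = 969 ways to split 16 among 4 pockets.
Subtract solutions that violate a single cap (substitute x_i' = x_i − (cap_i+1)): x_1 ≥ 5 gives C(14,3) = 364; x_2 ≥ 8 gives C(11,3) = 165; x_3 ≥ 4 gives C(15,3) = 455; x_4 ≥ 5 gives C(14,3) = 364. Together 1348.
Add back pairs where two caps are both exceeded: 20 + 120 + 84 + 35 + 20 + 120 = 399.
Subtract triples: 0 + 0 + 10 + 0 = 10.
By inclusion–exclusion the count is 969 − 1348 + 399 − 10 = 10.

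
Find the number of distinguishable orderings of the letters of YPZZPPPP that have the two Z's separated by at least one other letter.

Total arrangements of YPZZPPPP: 8!/(5!·2!) = 168.
If the two Z's are adjacent, glue them into one block, leaving 7 items to arrange: (7)!/(5!) = 42 ways.
Hence 168 − 42 = 126.

126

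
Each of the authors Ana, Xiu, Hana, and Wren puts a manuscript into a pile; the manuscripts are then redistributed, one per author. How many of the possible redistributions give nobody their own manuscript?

9

This is the derangement count D_4: permutations of 4 items with no fixed point.
By inclusion–exclusion this is Σ_{j=0}^{4} (−1)^j C(4,j)·(4−j)!.
Computing: 24 − 24 + 12 − 4 + 1 = 9.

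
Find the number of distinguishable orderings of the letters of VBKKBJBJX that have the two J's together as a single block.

Treat the 2 copies of J as a single block. The multiset to arrange is then {JJ, B, B, B, K, K, V, X}, 8 items in all.
That gives (8)!/(3!·2!) = 3360 arrangements.

3360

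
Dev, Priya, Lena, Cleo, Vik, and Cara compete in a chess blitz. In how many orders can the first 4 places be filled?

There are 6 choices for 1st place, 5 for 2nd, and so on down to 3 for position 4.
That gives 6 × 5 × 4 × 3 = 360.

360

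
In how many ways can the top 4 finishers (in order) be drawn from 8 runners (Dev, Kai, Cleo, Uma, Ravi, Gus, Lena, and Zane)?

This is an ordered selection of 4 from 8: P(8,4).
That gives 8 × 7 × 6 × 5 = 1680.

1680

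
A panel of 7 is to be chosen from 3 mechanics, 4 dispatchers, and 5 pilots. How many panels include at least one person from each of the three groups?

Total 7-person selections from all 12: C(12,7) = 792.
Subtract selections that omit an entire group: no mechanics → C(9,7) = 36; no dispatchers → C(8,7) = 8; no pilots → C(7,7) = 1.
Add back selections omitting two groups (i.e. drawn from a single group): C(3,7) + C(4,7) + C(5,7) = 0.
By inclusion–exclusion: 792 − 45 + 0 = 747.

747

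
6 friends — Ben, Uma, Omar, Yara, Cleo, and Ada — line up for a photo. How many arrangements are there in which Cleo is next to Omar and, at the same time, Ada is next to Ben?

96

Treat {Cleo,Omar} as one block (2 orders) and {Ada,Ben} as another (2 orders).
That leaves 4 units to arrange: 2 × 2 × 4! = 4 × 24 = 96.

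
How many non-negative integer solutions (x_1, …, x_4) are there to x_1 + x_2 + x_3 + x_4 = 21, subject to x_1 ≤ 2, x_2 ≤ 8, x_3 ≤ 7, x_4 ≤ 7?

By stars and bars, unrestricted non-negative solutions to x_1+…+x_4 = 21 number C(21+3,3) = 2024.
Subtract solutions that violate a single cap (substitute x_i' = x_i − (cap_i+1)): x_1 ≥ 3 gives C(21,3) = 1330; x_2 ≥ 9 gives C(15,3) = 455; x_3 ≥ 8 gives C(16,3) = 560; x_4 ≥ 8 gives C(16,3) = 560. Together 2905.
Add back pairs where two caps are both exceeded: 220 + 286 + 286 + 35 + 35 + 56 = 918.
Subtract triples: 4 + 4 + 10 + 0 = 18.
By inclusion–exclusion the count is 2024 − 2905 + 918 − 18 = 19.

19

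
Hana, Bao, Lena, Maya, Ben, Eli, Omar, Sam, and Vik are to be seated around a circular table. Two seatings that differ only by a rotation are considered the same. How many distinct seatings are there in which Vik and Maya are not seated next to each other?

30240

Without the restriction there are (8)! = 40320 seatings.
Seatings with Vik beside Maya: treat them as a block with 2 internal orders, giving 2 × (7)! = 10080.
Subtracting, 40320 − 10080 = 30240.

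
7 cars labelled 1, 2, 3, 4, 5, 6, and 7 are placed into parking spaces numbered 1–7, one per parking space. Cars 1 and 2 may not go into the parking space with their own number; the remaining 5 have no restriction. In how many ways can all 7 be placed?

3720

Let Aᵢ (for i ∈ {1, 2}) be the placements that put car i in its forbidden parking space. Any j of these fix j positions, leaving (7−j)! ways to fill the rest, and there are C(2,j) ways to pick which j.
By inclusion–exclusion, the number of valid placements is Σ_{j=0}^{2} (−1)^j C(2,j)·(7−j)!.
Computing: 5040 − 1440 + 120 = 3720.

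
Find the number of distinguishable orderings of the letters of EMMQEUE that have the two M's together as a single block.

Treat the 2 copies of M as a single block. The multiset to arrange is then {MM, E, E, E, Q, U}, 6 items in all.
That gives (6)!/(3!) = 120 arrangements.

120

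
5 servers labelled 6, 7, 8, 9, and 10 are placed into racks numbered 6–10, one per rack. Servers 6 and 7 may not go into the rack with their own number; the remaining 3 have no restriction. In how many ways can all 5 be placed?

Let Aᵢ (for i ∈ {6, 7}) be the placements that put server i in its forbidden rack. Any j of these fix j positions, leaving (5−j)! ways to fill the rest, and there are C(2,j) ways to pick which j.
By inclusion–exclusion, the number of valid placements is Σ_{j=0}^{2} (−1)^j C(2,j)·(5−j)!.
Computing: 120 − 48 + 6 = 78.

78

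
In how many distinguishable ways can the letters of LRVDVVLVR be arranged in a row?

LRVDVVLVR has 9 letters with L appearing twice, R appearing twice, and V appearing 4 times.
Dividing 9! = 362880 by 4!·2!·2! = 96 for the repeated letters gives 3780.

3780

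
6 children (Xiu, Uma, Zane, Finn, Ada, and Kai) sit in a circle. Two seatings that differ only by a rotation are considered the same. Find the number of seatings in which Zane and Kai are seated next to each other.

Treat {Zane, Kai} as one unit (2 internal orders) and seat the resulting 5 units around the table: (4)! circular arrangements.
So 2 × (4)! = 2 × 24 = 48.

48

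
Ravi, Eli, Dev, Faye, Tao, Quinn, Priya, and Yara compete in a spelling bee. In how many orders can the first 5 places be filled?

There are 8 choices for 1st place, 7 for 2nd, and so on down to 4 for position 5.
That gives 8 × 7 × 6 × 5 × 4 = 6720.

6720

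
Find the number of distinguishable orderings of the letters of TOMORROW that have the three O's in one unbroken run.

Treat the 3 copies of O as a single block. The multiset to arrange is then {OOO, M, R, R, T, W}, 6 items in all.
That gives (6)!/(2!) = 360 arrangements.

360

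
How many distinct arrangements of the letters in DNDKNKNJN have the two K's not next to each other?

There are 9!/(4!·2!·2!) = 3780 arrangements of DNDKNKNJN in total.
If the two K's are adjacent, glue them into one block, leaving 8 items to arrange: (8)!/(4!·2!) = 840 ways.
Hence 3780 − 840 = 2940.

2940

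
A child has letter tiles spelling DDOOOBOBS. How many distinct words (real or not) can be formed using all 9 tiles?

3780

Letter multiplicities in DDOOOBOBS: B×2, D×2, O×4, S×1.
Dividing 9! = 362880 by 4!·2!·2! = 96 for the repeated letters gives 3780.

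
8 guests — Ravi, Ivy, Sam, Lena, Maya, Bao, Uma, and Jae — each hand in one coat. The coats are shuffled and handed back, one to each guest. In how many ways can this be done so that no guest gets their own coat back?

14833

This is the derangement count D_8: permutations of 8 items with no fixed point.
By inclusion–exclusion this is Σ_{j=0}^{8} (−1)^j C(8,j)·(8−j)!.
Computing: 40320 − 40320 + 20160 − 6720 + 1680 − 336 + 56 − 8 + 1 = 14833.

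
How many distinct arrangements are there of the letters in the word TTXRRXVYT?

15120

TTXRRXVYT has 9 letters with R appearing twice, T appearing 3 times, and X appearing twice.
The number of distinct arrangements is 9!/(3!·2!·2!) = 362880/24 = 15120.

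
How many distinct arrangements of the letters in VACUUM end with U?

120

With the last slot taken by U, it remains to arrange the other 5 letters (VACUM).
Those 5 letters are all distinct, giving (5)! = 120.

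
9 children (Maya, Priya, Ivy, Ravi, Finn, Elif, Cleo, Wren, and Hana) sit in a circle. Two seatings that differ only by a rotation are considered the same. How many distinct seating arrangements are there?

Seat Maya anywhere (absorbing the rotational symmetry), then permute the other 8: (8)! = 40320.

40320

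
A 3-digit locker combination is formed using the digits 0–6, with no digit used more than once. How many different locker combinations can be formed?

210

With no repetition, fill the 3 digits in order: 7 choices, then 6, down to 5.
That product is 7 × 6 × 5 = 210.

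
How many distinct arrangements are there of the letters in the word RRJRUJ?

Letter multiplicities in RRJRUJ: J×2, R×3, U×1.
The number of distinct arrangements is 6!/(3!·2!) = 720/12 = 60.

60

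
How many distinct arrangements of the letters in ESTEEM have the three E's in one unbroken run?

Treat the 3 copies of E as a single block. The multiset to arrange is then {EEE, M, S, T}, 4 items in all.
All 4 items are distinct, so there are (4)! = 24 arrangements.

24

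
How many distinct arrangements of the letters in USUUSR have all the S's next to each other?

Treat the 2 copies of S as a single block. The multiset to arrange is then {SS, R, U, U, U}, 5 items in all.
That gives (5)!/(3!) = 20 arrangements.

20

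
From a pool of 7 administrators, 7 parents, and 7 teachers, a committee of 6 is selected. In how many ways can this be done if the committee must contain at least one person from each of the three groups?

45276

With no constraint there are C(21,6) = 54264 possible selections.
Subtract selections that omit an entire group: no administrators → C(14,6) = 3003; no parents → C(14,6) = 3003; no teachers → C(14,6) = 3003.
Add back selections omitting two groups (i.e. drawn from a single group): C(7,6) + C(7,6) + C(7,6) = 21.
By inclusion–exclusion: 54264 − 9009 + 21 = 45276.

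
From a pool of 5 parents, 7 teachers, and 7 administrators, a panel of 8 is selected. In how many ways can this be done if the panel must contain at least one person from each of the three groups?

71589

Total 8-person selections from all 19: C(19,8) = 75582.
Subtract selections that omit an entire group: no parents → C(14,8) = 3003; no teachers → C(12,8) = 495; no administrators → C(12,8) = 495.
Add back selections omitting two groups (i.e. drawn from a single group): C(5,8) + C(7,8) + C(7,8) = 0.
By inclusion–exclusion: 75582 − 3993 + 0 = 71589.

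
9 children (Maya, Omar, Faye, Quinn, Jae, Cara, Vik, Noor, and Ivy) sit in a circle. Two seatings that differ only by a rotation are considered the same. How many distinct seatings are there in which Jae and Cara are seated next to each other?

10080

Treat {Jae, Cara} as one unit (2 internal orders) and seat the resulting 8 units around the table: (7)! circular arrangements.
So 2 × (7)! = 2 × 5040 = 10080.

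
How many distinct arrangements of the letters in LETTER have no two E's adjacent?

120

Total arrangements of LETTER: 6!/(2!·2!) = 180.
If the two E's are adjacent, glue them into one block, leaving 5 items to arrange: (5)!/(2!) = 60 ways.
Subtracting, 180 − 60 = 120 arrangements keep the E's apart.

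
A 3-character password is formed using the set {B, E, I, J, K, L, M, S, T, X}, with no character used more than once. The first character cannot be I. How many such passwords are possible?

648

The first character has 10−1 = 9 choices (anything except I).
The remaining 2 characters are filled from the other 9 symbols without repetition: 9 × 8 = 72.
Total: 9 × 72 = 648.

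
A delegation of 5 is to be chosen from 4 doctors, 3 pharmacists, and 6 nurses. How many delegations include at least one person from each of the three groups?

894

With no constraint there are C(13,5) = 1287 possible selections.
Subtract selections that omit an entire group: no doctors → C(9,5) = 126; no pharmacists → C(10,5) = 252; no nurses → C(7,5) = 21.
Add back selections omitting two groups (i.e. drawn from a single group): C(4,5) + C(3,5) + C(6,5) = 6.
By inclusion–exclusion: 1287 − 399 + 6 = 894.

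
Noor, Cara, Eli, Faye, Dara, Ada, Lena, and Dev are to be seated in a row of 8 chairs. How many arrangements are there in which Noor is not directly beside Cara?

Of the 8! = 40320 arrangements, those with Noor and Cara adjacent number 2 × 7! = 10080 (treat the pair as a block with 2 internal orders).
So 40320 − 10080 = 30240 arrangements keep them apart.

30240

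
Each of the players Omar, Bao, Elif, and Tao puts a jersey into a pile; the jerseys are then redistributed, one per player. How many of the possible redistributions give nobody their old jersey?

Let Aᵢ be the assignments in which player i gets their old jersey. We want the size of the complement of A₁∪…∪A_4.
By inclusion–exclusion this is Σ_{j=0}^{4} (−1)^j C(4,j)·(4−j)!.
Computing: 24 − 24 + 12 − 4 + 1 = 9.

9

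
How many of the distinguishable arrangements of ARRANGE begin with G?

Fix G in the first position and arrange the remaining 6 letters.
Those 6 letters have A appearing twice and R appearing twice, giving (6)!/(2!·2!) = 180.

180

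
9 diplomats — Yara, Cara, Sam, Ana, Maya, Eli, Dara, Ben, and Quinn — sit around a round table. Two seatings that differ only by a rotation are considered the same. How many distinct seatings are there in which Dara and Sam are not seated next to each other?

30240

All circular seatings of 9 people number (8)! = 40320.
Those with Dara next to Sam: fuse the pair into one unit and seat 8 units around a circle — 2·(7)! = 10080.
Subtracting, 40320 − 10080 = 30240.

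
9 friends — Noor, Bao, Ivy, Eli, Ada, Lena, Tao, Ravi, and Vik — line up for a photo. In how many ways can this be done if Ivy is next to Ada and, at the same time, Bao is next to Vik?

20160

Treat {Ivy,Ada} as one block (2 orders) and {Bao,Vik} as another (2 orders).
That leaves 7 units to arrange: 2 × 2 × 7! = 4 × 5040 = 20160.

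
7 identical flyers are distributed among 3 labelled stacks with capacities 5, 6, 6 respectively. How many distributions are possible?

31

Without the upper bounds there are C(9,2) = 36 ways to split 7 among 3 stacks.
Subtract solutions that violate a single cap (substitute x_i' = x_i − (cap_i+1)): x_1 ≥ 6 gives C(3,2) = 3; x_2 ≥ 7 gives C(2,2) = 1; x_3 ≥ 7 gives C(2,2) = 1. Together 5.
No two caps can be exceeded simultaneously, so the pair terms are all 0.
By inclusion–exclusion the count is 36 − 5 + 0 = 31.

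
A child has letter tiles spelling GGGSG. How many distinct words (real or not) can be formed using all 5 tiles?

The 5 letters of GGGSG have repeats: G appearing 4 times.
The number of distinct arrangements is 5!/(4!) = 120/24 = 5.

5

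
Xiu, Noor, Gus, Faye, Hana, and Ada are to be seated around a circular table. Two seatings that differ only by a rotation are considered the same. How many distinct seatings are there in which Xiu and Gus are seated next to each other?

48

Glue Xiu and Gus into a block (2 internal orders). Seating 5 units around a circle gives (4)! arrangements.
So 2 × (4)! = 2 × 24 = 48.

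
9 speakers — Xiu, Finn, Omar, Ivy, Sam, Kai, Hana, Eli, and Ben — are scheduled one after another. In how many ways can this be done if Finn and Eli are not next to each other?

282240

Of the 9! = 362880 arrangements, those with Finn and Eli adjacent number 2 × 8! = 80640 (treat the pair as a block with 2 internal orders).
Complementary counting: 362880 − 80640 = 282240.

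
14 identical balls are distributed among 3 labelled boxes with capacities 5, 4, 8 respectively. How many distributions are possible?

10

Without the upper bounds there are C(16,2) = 120 ways to split 14 among 3 boxes.
Subtract solutions that violate a single cap (substitute x_i' = x_i − (cap_i+1)): x_1 ≥ 6 gives C(10,2) = 45; x_2 ≥ 5 gives C(11,2) = 55; x_3 ≥ 9 gives C(7,2) = 21. Together 121.
Add back pairs where two caps are both exceeded: 10 + 0 + 1 = 11.
By inclusion–exclusion the count is 120 − 121 + 11 = 10.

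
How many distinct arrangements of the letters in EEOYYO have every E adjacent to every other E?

Treat the 2 copies of E as a single block. The multiset to arrange is then {EE, O, O, Y, Y}, 5 items in all.
That gives (5)!/(2!·2!) = 30 arrangements.

30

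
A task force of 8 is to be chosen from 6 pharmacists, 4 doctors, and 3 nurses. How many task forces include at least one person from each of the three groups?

Total 8-person selections from all 13: C(13,8) = 1287.
Selections missing a whole group: no pharmacists → C(7,8) = 0; no doctors → C(9,8) = 9; no nurses → C(10,8) = 45.
Add back selections omitting two groups (i.e. drawn from a single group): C(6,8) + C(4,8) + C(3,8) = 0.
By inclusion–exclusion: 1287 − 54 + 0 = 1233.

1233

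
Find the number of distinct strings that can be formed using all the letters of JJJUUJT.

105

JJJUUJT has 7 letters with J appearing 4 times and U appearing twice.
So there are 7! / (4!·2!) = 105 distinguishable arrangements.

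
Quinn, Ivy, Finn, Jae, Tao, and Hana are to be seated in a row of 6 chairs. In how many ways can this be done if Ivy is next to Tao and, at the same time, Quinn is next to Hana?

Treat {Ivy,Tao} as one block (2 orders) and {Quinn,Hana} as another (2 orders).
That leaves 4 units to arrange: 2 × 2 × 4! = 4 × 24 = 96.

96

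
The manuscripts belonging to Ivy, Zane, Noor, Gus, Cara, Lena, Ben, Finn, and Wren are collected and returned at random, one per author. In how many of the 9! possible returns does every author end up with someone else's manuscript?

133496

Let Aᵢ be the assignments in which author i gets their own manuscript. We want the size of the complement of A₁∪…∪A_9.
By inclusion–exclusion this is Σ_{j=0}^{9} (−1)^j C(9,j)·(9−j)!.
Computing: 362880 − 362880 + 181440 − 60480 + 15120 − 3024 + 504 − 72 + 9 − 1 = 133496.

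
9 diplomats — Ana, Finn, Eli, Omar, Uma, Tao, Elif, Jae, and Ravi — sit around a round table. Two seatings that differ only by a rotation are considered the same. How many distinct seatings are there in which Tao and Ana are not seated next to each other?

30240

All circular seatings of 9 people number (8)! = 40320.
Seatings with Tao beside Ana: treat them as a block with 2 internal orders, giving 2 × (7)! = 10080.
Subtracting, 40320 − 10080 = 30240.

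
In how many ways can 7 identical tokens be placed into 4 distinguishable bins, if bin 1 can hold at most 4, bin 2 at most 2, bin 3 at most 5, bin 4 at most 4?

Without the upper bounds there are C(10,3) = 120 ways to split 7 among 4 bins.
Subtract solutions that violate a single cap (substitute x_i' = x_i − (cap_i+1)): x_1 ≥ 5 gives C(5,3) = 10; x_2 ≥ 3 gives C(7,3) = 35; x_3 ≥ 6 gives C(4,3) = 4; x_4 ≥ 5 gives C(5,3) = 10. Together 59.
No two caps can be exceeded simultaneously, so the pair terms are all 0.
By inclusion–exclusion the count is 120 − 59 + 0 = 61.

61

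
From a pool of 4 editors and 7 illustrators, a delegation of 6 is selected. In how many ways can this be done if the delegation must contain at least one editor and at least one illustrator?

455

Total 6-person selections from all 11: C(11,6) = 462.
Subtract selections that omit an entire group: no editors → C(7,6) = 7; no illustrators → C(4,6) = 0.
Both groups omitted at once is impossible, so 462 − 7 = 455.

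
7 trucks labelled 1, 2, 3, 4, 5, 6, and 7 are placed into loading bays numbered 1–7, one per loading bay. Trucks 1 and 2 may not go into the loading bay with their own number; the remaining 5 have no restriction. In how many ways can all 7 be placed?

Let Aᵢ (for i ∈ {1, 2}) be the placements that put truck i in its forbidden loading bay. Any j of these fix j positions, leaving (7−j)! ways to fill the rest, and there are C(2,j) ways to pick which j.
By inclusion–exclusion, the number of valid placements is Σ_{j=0}^{2} (−1)^j C(2,j)·(7−j)!.
Computing: 5040 − 1440 + 120 = 3720.

3720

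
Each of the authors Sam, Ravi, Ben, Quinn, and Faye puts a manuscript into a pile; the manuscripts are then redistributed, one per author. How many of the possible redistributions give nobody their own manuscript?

Count assignments avoiding every fixed point. For any j of the 5 authors fixed to their own manuscript, the other 5−j can be arranged in (5−j)! ways.
By inclusion–exclusion this is Σ_{j=0}^{5} (−1)^j C(5,j)·(5−j)!.
Computing: 120 − 120 + 60 − 20 + 5 − 1 = 44.

44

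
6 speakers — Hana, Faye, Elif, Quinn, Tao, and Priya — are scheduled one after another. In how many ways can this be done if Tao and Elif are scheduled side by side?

Treat {Tao, Elif} as a single unit. There are 5 units to order, and the pair itself can be ordered 2 ways.
That gives 2 × 5! = 2 × 120 = 240.

240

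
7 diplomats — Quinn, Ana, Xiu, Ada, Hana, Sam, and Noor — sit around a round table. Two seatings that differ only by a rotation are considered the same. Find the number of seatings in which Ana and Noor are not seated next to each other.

Without the restriction there are (6)! = 720 seatings.
Those with Ana next to Noor: fuse the pair into one unit and seat 6 units around a circle — 2·(5)! = 240.
Subtracting, 720 − 240 = 480.

480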